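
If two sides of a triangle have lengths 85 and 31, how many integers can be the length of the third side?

The third side lies in the open interval (54, 116).
Integers from 55 to 115 inclusive: 115 − 55 + 1 = 61.

61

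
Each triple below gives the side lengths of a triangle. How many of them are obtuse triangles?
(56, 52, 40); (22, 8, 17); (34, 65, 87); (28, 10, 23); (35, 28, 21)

3

(56,52,40): 40²+52² = 4304 > 3136 = 56² → acute
(22,8,17): 8²+17² = 353 < 484 = 22² → obtuse
(34,65,87): 34²+65² = 5381 < 7569 = 87² → obtuse
(28,10,23): 10²+23² = 629 < 784 = 28² → obtuse
(35,28,21): 21²+28² = 1225 = 35² → right
3 of the 5 are obtuse.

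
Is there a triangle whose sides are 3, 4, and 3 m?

The longest side is 4, and the other two sum to 6.
Since 6 > 4, the triangle inequality holds.

Yes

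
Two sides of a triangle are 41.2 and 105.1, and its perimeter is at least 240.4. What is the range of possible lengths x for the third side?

Triangle inequality alone gives 63.9 < x < 146.3.
The perimeter condition gives x ≥ 240.4 − 41.2 − 105.1 = 94.1.
Intersecting the two: 94.1 ≤ x < 146.3.

94.1 ≤ x < 146.3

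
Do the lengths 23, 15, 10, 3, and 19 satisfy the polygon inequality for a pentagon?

A pentagon exists iff every side is shorter than the sum of the others — equivalently, the longest side is less than the sum of the rest.
Longest side 23 < 47 (sum of the remaining 4), so yes.

Yes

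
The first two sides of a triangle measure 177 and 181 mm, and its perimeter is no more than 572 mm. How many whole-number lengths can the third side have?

210

Triangle inequality: 4 < x < 358. Perimeter ≤ 572 gives x ≤ 572 − 177 − 181 = 214.
So 4 < x ≤ 214; integers 5 through 214: 210 values.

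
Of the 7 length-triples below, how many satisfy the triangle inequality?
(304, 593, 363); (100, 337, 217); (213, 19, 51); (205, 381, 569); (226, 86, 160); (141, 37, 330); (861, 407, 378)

(304,363,593): 304+363 > 593 → valid
(100,217,337): 100+217 ≤ 337 → not valid
(19,51,213): 19+51 ≤ 213 → not valid
(205,381,569): 205+381 > 569 → valid
(86,160,226): 86+160 > 226 → valid
(37,141,330): 37+141 ≤ 330 → not valid
(378,407,861): 378+407 ≤ 861 → not valid
3 of the 7 triples form a triangle.

3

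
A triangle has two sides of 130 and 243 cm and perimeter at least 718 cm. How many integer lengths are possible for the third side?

28

Triangle inequality: 113 < x < 373. Perimeter ≥ 718 gives x ≥ 718 − 130 − 243 = 345.
So 345 ≤ x < 373; integers 345 through 372: 28 values.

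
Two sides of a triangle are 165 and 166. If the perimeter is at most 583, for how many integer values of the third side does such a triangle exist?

Triangle inequality: 1 < x < 331. Perimeter ≤ 583 gives x ≤ 583 − 165 − 166 = 252.
So 1 < x ≤ 252; integers 2 through 252: 251 values.

251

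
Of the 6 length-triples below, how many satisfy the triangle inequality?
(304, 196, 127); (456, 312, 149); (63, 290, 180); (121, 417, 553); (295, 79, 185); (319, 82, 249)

3

(127,196,304): 127+196 > 304 → valid
(149,312,456): 149+312 > 456 → valid
(63,180,290): 63+180 ≤ 290 → not valid
(121,417,553): 121+417 ≤ 553 → not valid
(79,185,295): 79+185 ≤ 295 → not valid
(82,249,319): 82+249 > 319 → valid
3 of the 6 triples form a triangle.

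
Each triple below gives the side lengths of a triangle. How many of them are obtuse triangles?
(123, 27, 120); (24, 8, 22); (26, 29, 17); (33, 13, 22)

2

(123,27,120): 27²+120² = 15129 = 123² → right
(24,8,22): 8²+22² = 548 < 576 = 24² → obtuse
(26,29,17): 17²+26² = 965 > 841 = 29² → acute
(33,13,22): 13²+22² = 653 < 1089 = 33² → obtuse
2 of the 4 are obtuse.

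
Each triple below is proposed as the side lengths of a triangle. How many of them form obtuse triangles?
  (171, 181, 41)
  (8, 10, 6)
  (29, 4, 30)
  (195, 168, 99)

(171,181,41): 41²+171² = 30922 < 32761 = 181² → obtuse
(8,10,6): 6²+8² = 100 = 10² → right
(29,4,30): 4²+29² = 857 < 900 = 30² → obtuse
(195,168,99): 99²+168² = 38025 = 195² → right
2 of the 4 are obtuse.

2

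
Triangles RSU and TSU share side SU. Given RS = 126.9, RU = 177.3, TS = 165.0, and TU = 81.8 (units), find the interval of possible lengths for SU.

From triangle RSU: |126.9 − 177.3| < SU < 126.9 + 177.3, i.e. 50.4 < SU < 304.2.
From triangle TSU: 83.2 < SU < 246.8.
Both must hold, so SU lies in the intersection.

83.2 < SU < 246.8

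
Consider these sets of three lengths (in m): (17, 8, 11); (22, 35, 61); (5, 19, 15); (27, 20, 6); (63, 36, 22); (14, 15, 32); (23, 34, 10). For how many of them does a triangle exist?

2

(8,11,17): 8+11 > 17 → valid
(22,35,61): 22+35 ≤ 61 → not valid
(5,15,19): 5+15 > 19 → valid
(6,20,27): 6+20 ≤ 27 → not valid
(22,36,63): 22+36 ≤ 63 → not valid
(14,15,32): 14+15 ≤ 32 → not valid
(10,23,34): 10+23 ≤ 34 → not valid
2 of the 7 triples form a triangle.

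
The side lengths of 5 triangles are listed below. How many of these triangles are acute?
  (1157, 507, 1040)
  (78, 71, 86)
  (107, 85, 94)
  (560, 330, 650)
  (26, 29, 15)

(1157,507,1040): 507²+1040² = 1338649 = 1157² → right
(78,71,86): 71²+78² = 11125 > 7396 = 86² → acute
(107,85,94): 85²+94² = 16061 > 11449 = 107² → acute
(560,330,650): 330²+560² = 422500 = 650² → right
(26,29,15): 15²+26² = 901 > 841 = 29² → acute
3 of the 5 are acute.

3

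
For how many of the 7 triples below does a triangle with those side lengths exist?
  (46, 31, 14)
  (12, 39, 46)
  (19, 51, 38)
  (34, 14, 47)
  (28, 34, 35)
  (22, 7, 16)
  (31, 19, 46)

6

(14,31,46): 14+31 ≤ 46 → not valid
(12,39,46): 12+39 > 46 → valid
(19,38,51): 19+38 > 51 → valid
(14,34,47): 14+34 > 47 → valid
(28,34,35): 28+34 > 35 → valid
(7,16,22): 7+16 > 22 → valid
(19,31,46): 19+31 > 46 → valid
6 of the 7 triples form a triangle.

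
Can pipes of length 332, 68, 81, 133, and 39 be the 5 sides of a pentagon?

For a pentagon, each side must be shorter than the sum of the others.
Here the longest side is 332, but the remaining 4 sides sum to only 321.

No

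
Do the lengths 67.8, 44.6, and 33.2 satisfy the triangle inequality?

The longest side is 67.8, and the other two sum to 77.8.
Since 77.8 > 67.8, the triangle inequality holds.

Yes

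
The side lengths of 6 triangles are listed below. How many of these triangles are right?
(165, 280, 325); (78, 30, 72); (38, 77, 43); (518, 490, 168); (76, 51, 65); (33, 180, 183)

4

(165,280,325): 165²+280² = 105625 = 325² → right
(78,30,72): 30²+72² = 6084 = 78² → right
(38,77,43): 38²+43² = 3293 < 5929 = 77² → obtuse
(518,490,168): 168²+490² = 268324 = 518² → right
(76,51,65): 51²+65² = 6826 > 5776 = 76² → acute
(33,180,183): 33²+180² = 33489 = 183² → right
4 of the 6 are right.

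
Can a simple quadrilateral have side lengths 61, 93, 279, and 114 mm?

No

For a quadrilateral, each side must be shorter than the sum of the others.
Here the longest side is 279, but the remaining 3 sides sum to only 268.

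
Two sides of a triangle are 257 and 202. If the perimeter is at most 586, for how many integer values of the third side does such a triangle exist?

72

Triangle inequality: 55 < x < 459. Perimeter ≤ 586 gives x ≤ 586 − 257 − 202 = 127.
So 55 < x ≤ 127; integers 56 through 127: 72 values.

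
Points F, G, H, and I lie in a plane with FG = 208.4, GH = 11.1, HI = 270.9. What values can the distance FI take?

51.4 ≤ FI ≤ 490.4

The maximum is all hops collinear in one direction: 208.4 + 11.1 + 270.9 = 490.4.
The longest hop is 270.9; the others sum to 219.5. Folding the others back against it leaves at least 270.9 − 219.5 = 51.4.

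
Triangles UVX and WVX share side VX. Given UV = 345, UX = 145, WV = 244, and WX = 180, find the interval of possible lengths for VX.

200 < VX < 424

From triangle UVX: |345 − 145| < VX < 345 + 145, i.e. 200 < VX < 490.
From triangle WVX: 64 < VX < 424.
Both must hold, so VX lies in the intersection.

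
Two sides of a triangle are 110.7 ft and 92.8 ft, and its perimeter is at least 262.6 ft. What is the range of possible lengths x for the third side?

59.1 ≤ x < 203.5 ft

Triangle inequality alone gives 17.9 < x < 203.5.
The perimeter condition gives x ≥ 262.6 − 110.7 − 92.8 = 59.1.
Intersecting the two: 59.1 ≤ x < 203.5.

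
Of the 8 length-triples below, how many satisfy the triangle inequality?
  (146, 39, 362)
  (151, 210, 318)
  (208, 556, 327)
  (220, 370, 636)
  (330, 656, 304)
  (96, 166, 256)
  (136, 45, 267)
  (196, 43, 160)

3

(39,146,362): 39+146 ≤ 362 → not valid
(151,210,318): 151+210 > 318 → valid
(208,327,556): 208+327 ≤ 556 → not valid
(220,370,636): 220+370 ≤ 636 → not valid
(304,330,656): 304+330 ≤ 656 → not valid
(96,166,256): 96+166 > 256 → valid
(45,136,267): 45+136 ≤ 267 → not valid
(43,160,196): 43+160 > 196 → valid
3 of the 8 triples form a triangle.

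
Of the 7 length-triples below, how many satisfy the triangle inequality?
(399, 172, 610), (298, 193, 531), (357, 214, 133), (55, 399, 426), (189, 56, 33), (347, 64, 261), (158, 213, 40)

1

(172,399,610): 172+399 ≤ 610 → not valid
(193,298,531): 193+298 ≤ 531 → not valid
(133,214,357): 133+214 ≤ 357 → not valid
(55,399,426): 55+399 > 426 → valid
(33,56,189): 33+56 ≤ 189 → not valid
(64,261,347): 64+261 ≤ 347 → not valid
(40,158,213): 40+158 ≤ 213 → not valid
1 of the 7 triples forms a triangle.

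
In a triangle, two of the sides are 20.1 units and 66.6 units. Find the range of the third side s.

By the triangle inequality, s must be less than 20.1 + 66.6 = 86.7 and greater than |20.1 − 66.6| = 46.5.

46.5 < s < 86.7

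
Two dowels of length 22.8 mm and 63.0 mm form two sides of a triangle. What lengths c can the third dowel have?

By the triangle inequality, c must be less than 22.8 + 63.0 = 85.8 and greater than |22.8 − 63.0| = 40.2.

40.2 < c < 85.8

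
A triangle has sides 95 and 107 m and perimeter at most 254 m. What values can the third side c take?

12 < c ≤ 52

Triangle inequality alone gives 12 < c < 202.
The perimeter condition gives c ≤ 254 − 95 − 107 = 52.
Intersecting the two: 12 < c ≤ 52.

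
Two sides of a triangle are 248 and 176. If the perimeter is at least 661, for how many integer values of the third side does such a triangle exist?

187

Triangle inequality: 72 < x < 424. Perimeter ≥ 661 gives x ≥ 661 − 248 − 176 = 237.
So 237 ≤ x < 424; integers 237 through 423: 187 values.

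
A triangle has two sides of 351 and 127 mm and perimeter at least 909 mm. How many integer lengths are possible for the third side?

47

Triangle inequality: 224 < x < 478. Perimeter ≥ 909 gives x ≥ 909 − 351 − 127 = 431.
So 431 ≤ x < 478; integers 431 through 477: 47 values.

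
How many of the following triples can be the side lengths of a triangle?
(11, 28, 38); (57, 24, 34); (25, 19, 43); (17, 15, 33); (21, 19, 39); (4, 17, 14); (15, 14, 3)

(11,28,38): 11+28 > 38 → valid
(24,34,57): 24+34 > 57 → valid
(19,25,43): 19+25 > 43 → valid
(15,17,33): 15+17 ≤ 33 → not valid
(19,21,39): 19+21 > 39 → valid
(4,14,17): 4+14 > 17 → valid
(3,14,15): 3+14 > 15 → valid
6 of the 7 triples form a triangle.

6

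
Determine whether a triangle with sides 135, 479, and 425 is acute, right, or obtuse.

obtuse

Compare the square of the longest side to the sum of squares of the other two: 135² + 425² = 198850 < 229441 = 479².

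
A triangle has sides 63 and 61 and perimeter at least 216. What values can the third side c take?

92 ≤ c < 124

Triangle inequality alone gives 2 < c < 124.
The perimeter condition gives c ≥ 216 − 63 − 61 = 92.
Intersecting the two: 92 ≤ c < 124.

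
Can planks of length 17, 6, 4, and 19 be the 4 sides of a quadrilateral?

Yes

A quadrilateral exists iff every side is shorter than the sum of the others — equivalently, the longest side is less than the sum of the rest.
Longest side 19 < 27 (sum of the remaining 3), so yes.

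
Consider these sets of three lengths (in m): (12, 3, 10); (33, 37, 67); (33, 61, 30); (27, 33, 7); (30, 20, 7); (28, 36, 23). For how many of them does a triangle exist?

(3,10,12): 3+10 > 12 → valid
(33,37,67): 33+37 > 67 → valid
(30,33,61): 30+33 > 61 → valid
(7,27,33): 7+27 > 33 → valid
(7,20,30): 7+20 ≤ 30 → not valid
(23,28,36): 23+28 > 36 → valid
5 of the 6 triples form a triangle.

5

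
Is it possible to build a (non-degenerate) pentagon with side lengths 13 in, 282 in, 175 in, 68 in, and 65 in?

A pentagon exists iff every side is shorter than the sum of the others — equivalently, the longest side is less than the sum of the rest.
Longest side 282 < 321 (sum of the remaining 4), so yes.

Yes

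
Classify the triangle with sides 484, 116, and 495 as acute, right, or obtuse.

Compare the square of the longest side to the sum of squares of the other two: 116² + 484² = 247712 > 245025 = 495².

acute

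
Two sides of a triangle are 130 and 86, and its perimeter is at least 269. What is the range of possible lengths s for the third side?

53 ≤ s < 216

Triangle inequality alone gives 44 < s < 216.
The perimeter condition gives s ≥ 269 − 130 − 86 = 53.
Intersecting the two: 53 ≤ s < 216.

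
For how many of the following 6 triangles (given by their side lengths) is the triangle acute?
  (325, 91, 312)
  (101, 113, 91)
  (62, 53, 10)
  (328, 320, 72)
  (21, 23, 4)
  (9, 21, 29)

1

(325,91,312): 91²+312² = 105625 = 325² → right
(101,113,91): 91²+101² = 18482 > 12769 = 113² → acute
(62,53,10): 10²+53² = 2909 < 3844 = 62² → obtuse
(328,320,72): 72²+320² = 107584 = 328² → right
(21,23,4): 4²+21² = 457 < 529 = 23² → obtuse
(9,21,29): 9²+21² = 522 < 841 = 29² → obtuse
1 of the 6 is acute.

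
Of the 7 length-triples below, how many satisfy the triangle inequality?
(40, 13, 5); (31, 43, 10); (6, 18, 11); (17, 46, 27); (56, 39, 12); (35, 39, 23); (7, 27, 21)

2

(5,13,40): 5+13 ≤ 40 → not valid
(10,31,43): 10+31 ≤ 43 → not valid
(6,11,18): 6+11 ≤ 18 → not valid
(17,27,46): 17+27 ≤ 46 → not valid
(12,39,56): 12+39 ≤ 56 → not valid
(23,35,39): 23+35 > 39 → valid
(7,21,27): 7+21 > 27 → valid
2 of the 7 triples form a triangle.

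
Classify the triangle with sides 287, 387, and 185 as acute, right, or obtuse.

Compare the square of the longest side to the sum of squares of the other two: 185² + 287² = 116594 < 149769 = 387².

obtuse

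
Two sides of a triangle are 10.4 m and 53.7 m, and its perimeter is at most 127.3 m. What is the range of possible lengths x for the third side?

43.3 < x ≤ 63.2 m

Triangle inequality alone gives 43.3 < x < 64.1.
The perimeter condition gives x ≤ 127.3 − 10.4 − 53.7 = 63.2.
Intersecting the two: 43.3 < x ≤ 63.2.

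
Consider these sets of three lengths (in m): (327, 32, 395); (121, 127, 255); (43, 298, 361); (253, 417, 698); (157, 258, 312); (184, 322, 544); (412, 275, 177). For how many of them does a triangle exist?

2

(32,327,395): 32+327 ≤ 395 → not valid
(121,127,255): 121+127 ≤ 255 → not valid
(43,298,361): 43+298 ≤ 361 → not valid
(253,417,698): 253+417 ≤ 698 → not valid
(157,258,312): 157+258 > 312 → valid
(184,322,544): 184+322 ≤ 544 → not valid
(177,275,412): 177+275 > 412 → valid
2 of the 7 triples form a triangle.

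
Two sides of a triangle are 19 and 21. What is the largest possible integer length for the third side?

39

The third side must be strictly less than 19 + 21 = 40.
The largest integer below 40 is 39.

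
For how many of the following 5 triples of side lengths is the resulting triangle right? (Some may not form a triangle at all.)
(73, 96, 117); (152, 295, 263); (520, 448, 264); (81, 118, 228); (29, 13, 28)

(73,96,117): 73²+96² = 14545 > 13689 = 117² → acute
(152,295,263): 152²+263² = 92273 > 87025 = 295² → acute
(520,448,264): 264²+448² = 270400 = 520² → right
(81,118,228): 81+118 ≤ 228, not a triangle
(29,13,28): 13²+28² = 953 > 841 = 29² → acute
1 of the 5 is right.

1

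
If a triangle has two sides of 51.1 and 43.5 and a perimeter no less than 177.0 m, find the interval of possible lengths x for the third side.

82.4 ≤ x < 94.6

Triangle inequality alone gives 7.6 < x < 94.6.
The perimeter condition gives x ≥ 177.0 − 51.1 − 43.5 = 82.4.
Intersecting the two: 82.4 ≤ x < 94.6.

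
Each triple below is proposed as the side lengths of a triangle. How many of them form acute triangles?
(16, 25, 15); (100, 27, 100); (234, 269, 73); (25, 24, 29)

2

(16,25,15): 15²+16² = 481 < 625 = 25² → obtuse
(100,27,100): 27²+100² = 10729 > 10000 = 100² → acute
(234,269,73): 73²+234² = 60085 < 72361 = 269² → obtuse
(25,24,29): 24²+25² = 1201 > 841 = 29² → acute
2 of the 4 are acute.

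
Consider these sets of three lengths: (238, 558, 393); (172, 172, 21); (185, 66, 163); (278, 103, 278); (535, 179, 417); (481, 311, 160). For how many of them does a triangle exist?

(238,393,558): 238+393 > 558 → valid
(21,172,172): 21+172 > 172 → valid
(66,163,185): 66+163 > 185 → valid
(103,278,278): 103+278 > 278 → valid
(179,417,535): 179+417 > 535 → valid
(160,311,481): 160+311 ≤ 481 → not valid
5 of the 6 triples form a triangle.

5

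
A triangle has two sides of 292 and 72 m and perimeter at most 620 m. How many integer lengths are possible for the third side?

36

Triangle inequality: 220 < x < 364. Perimeter ≤ 620 gives x ≤ 620 − 292 − 72 = 256.
So 220 < x ≤ 256; integers 221 through 256: 36 values.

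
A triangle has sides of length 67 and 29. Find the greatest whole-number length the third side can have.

The third side must be strictly less than 67 + 29 = 96.
The largest integer below 96 is 95.

95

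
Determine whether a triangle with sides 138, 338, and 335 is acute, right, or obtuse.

Compare the square of the longest side to the sum of squares of the other two: 138² + 335² = 131269 > 114244 = 338².

acute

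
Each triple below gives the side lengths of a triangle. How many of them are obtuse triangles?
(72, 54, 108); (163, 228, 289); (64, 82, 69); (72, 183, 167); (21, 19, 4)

4

(72,54,108): 54²+72² = 8100 < 11664 = 108² → obtuse
(163,228,289): 163²+228² = 78553 < 83521 = 289² → obtuse
(64,82,69): 64²+69² = 8857 > 6724 = 82² → acute
(72,183,167): 72²+167² = 33073 < 33489 = 183² → obtuse
(21,19,4): 4²+19² = 377 < 441 = 21² → obtuse
4 of the 5 are obtuse.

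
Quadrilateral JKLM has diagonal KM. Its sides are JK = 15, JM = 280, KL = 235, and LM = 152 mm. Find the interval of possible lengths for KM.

From triangle JKM: |15 − 280| < KM < 15 + 280, i.e. 265 < KM < 295.
From triangle LKM: 83 < KM < 387.
Both must hold, so KM lies in the intersection.

265 < KM < 295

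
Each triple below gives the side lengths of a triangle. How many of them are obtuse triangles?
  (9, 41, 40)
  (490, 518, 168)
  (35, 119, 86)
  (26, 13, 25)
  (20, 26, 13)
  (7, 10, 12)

2

(9,41,40): 9²+40² = 1681 = 41² → right
(490,518,168): 168²+490² = 268324 = 518² → right
(35,119,86): 35²+86² = 8621 < 14161 = 119² → obtuse
(26,13,25): 13²+25² = 794 > 676 = 26² → acute
(20,26,13): 13²+20² = 569 < 676 = 26² → obtuse
(7,10,12): 7²+10² = 149 > 144 = 12² → acute
2 of the 6 are obtuse.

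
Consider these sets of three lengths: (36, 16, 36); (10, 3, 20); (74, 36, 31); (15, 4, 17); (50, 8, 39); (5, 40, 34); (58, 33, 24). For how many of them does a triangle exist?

2

(16,36,36): 16+36 > 36 → valid
(3,10,20): 3+10 ≤ 20 → not valid
(31,36,74): 31+36 ≤ 74 → not valid
(4,15,17): 4+15 > 17 → valid
(8,39,50): 8+39 ≤ 50 → not valid
(5,34,40): 5+34 ≤ 40 → not valid
(24,33,58): 24+33 ≤ 58 → not valid
2 of the 7 triples form a triangle.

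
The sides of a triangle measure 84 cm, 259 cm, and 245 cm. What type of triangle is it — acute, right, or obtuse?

right

Compare the square of the longest side to the sum of squares of the other two: 84² + 245² = 67081 = 259².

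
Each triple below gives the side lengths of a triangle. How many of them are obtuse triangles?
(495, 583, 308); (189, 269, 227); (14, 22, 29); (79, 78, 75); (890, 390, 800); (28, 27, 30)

(495,583,308): 308²+495² = 339889 = 583² → right
(189,269,227): 189²+227² = 87250 > 72361 = 269² → acute
(14,22,29): 14²+22² = 680 < 841 = 29² → obtuse
(79,78,75): 75²+78² = 11709 > 6241 = 79² → acute
(890,390,800): 390²+800² = 792100 = 890² → right
(28,27,30): 27²+28² = 1513 > 900 = 30² → acute
1 of the 6 is obtuse.

1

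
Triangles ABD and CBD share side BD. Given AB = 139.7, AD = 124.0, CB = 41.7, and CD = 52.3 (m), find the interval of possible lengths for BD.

From triangle ABD: |139.7 − 124.0| < BD < 139.7 + 124.0, i.e. 15.7 < BD < 263.7.
From triangle CBD: 10.6 < BD < 94.0.
Both must hold, so BD lies in the intersection.

15.7 < BD < 94.0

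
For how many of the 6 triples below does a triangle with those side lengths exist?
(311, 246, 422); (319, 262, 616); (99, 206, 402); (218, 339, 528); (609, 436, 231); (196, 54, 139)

3

(246,311,422): 246+311 > 422 → valid
(262,319,616): 262+319 ≤ 616 → not valid
(99,206,402): 99+206 ≤ 402 → not valid
(218,339,528): 218+339 > 528 → valid
(231,436,609): 231+436 > 609 → valid
(54,139,196): 54+139 ≤ 196 → not valid
3 of the 6 triples form a triangle.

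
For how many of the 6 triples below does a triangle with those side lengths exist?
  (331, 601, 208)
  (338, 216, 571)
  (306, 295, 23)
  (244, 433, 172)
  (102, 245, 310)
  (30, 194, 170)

(208,331,601): 208+331 ≤ 601 → not valid
(216,338,571): 216+338 ≤ 571 → not valid
(23,295,306): 23+295 > 306 → valid
(172,244,433): 172+244 ≤ 433 → not valid
(102,245,310): 102+245 > 310 → valid
(30,170,194): 30+170 > 194 → valid
3 of the 6 triples form a triangle.

3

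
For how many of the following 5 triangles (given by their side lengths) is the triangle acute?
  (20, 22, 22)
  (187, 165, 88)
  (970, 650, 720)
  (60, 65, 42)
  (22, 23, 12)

(20,22,22): 20²+22² = 884 > 484 = 22² → acute
(187,165,88): 88²+165² = 34969 = 187² → right
(970,650,720): 650²+720² = 940900 = 970² → right
(60,65,42): 42²+60² = 5364 > 4225 = 65² → acute
(22,23,12): 12²+22² = 628 > 529 = 23² → acute
3 of the 5 are acute.

3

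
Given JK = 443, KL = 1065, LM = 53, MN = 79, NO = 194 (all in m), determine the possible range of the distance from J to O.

The maximum is all hops collinear in one direction: 443 + 1065 + 53 + 79 + 194 = 1834.
The longest hop is 1065; the others sum to 769. Folding the others back against it leaves at least 1065 − 769 = 296.

296 ≤ JO ≤ 1834 m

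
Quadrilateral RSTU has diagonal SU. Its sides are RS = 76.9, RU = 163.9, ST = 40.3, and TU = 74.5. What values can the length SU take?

From triangle RSU: |76.9 − 163.9| < SU < 76.9 + 163.9, i.e. 87.0 < SU < 240.8.
From triangle TSU: 34.2 < SU < 114.8.
Both must hold, so SU lies in the intersection.

87.0 < SU < 114.8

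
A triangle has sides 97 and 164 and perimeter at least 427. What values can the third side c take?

166 ≤ c < 261

Triangle inequality alone gives 67 < c < 261.
The perimeter condition gives c ≥ 427 − 97 − 164 = 166.
Intersecting the two: 166 ≤ c < 261.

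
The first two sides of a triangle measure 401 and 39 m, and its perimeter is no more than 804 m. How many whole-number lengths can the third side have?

Triangle inequality: 362 < x < 440. Perimeter ≤ 804 gives x ≤ 804 − 401 − 39 = 364.
So 362 < x ≤ 364; integers 363 through 364: 2 values.

2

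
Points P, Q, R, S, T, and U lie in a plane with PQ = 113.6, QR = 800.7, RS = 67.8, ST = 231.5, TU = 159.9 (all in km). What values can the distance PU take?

227.9 ≤ PU ≤ 1373.5 km

The maximum is all hops collinear in one direction: 113.6 + 800.7 + 67.8 + 231.5 + 159.9 = 1373.5.
The longest hop is 800.7; the others sum to 572.8. Folding the others back against it leaves at least 800.7 − 572.8 = 227.9.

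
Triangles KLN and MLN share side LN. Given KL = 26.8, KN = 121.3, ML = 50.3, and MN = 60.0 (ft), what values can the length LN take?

94.5 < LN < 110.3

From triangle KLN: |26.8 − 121.3| < LN < 26.8 + 121.3, i.e. 94.5 < LN < 148.1.
From triangle MLN: 9.7 < LN < 110.3.
Both must hold, so LN lies in the intersection.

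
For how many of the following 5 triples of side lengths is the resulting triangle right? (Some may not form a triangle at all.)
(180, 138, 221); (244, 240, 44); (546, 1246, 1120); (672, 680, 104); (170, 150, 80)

4

(180,138,221): 138²+180² = 51444 > 48841 = 221² → acute
(244,240,44): 44²+240² = 59536 = 244² → right
(546,1246,1120): 546²+1120² = 1552516 = 1246² → right
(672,680,104): 104²+672² = 462400 = 680² → right
(170,150,80): 80²+150² = 28900 = 170² → right
4 of the 5 are right.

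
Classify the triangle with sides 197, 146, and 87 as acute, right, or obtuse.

Compare the square of the longest side to the sum of squares of the other two: 87² + 146² = 28885 < 38809 = 197².

obtuse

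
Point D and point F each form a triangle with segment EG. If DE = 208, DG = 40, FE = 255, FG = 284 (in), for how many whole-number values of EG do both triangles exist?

79

From triangle DEG: 168 < EG < 248.
From triangle FEG: 29 < EG < 539.
Intersection: 168 < EG < 248, so integers 169 through 247: 79 values.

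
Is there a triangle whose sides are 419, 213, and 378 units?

Yes

The longest side is 419, and the other two sum to 591.
Since 591 > 419, the triangle inequality holds.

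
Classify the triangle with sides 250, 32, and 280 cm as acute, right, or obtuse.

obtuse

Compare the square of the longest side to the sum of squares of the other two: 32² + 250² = 63524 < 78400 = 280².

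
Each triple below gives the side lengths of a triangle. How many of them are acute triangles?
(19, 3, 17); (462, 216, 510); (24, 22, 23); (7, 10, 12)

2

(19,3,17): 3²+17² = 298 < 361 = 19² → obtuse
(462,216,510): 216²+462² = 260100 = 510² → right
(24,22,23): 22²+23² = 1013 > 576 = 24² → acute
(7,10,12): 7²+10² = 149 > 144 = 12² → acute
2 of the 4 are acute.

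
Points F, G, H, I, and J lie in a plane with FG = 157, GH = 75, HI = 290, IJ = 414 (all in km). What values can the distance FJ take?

0 ≤ FJ ≤ 936 km

The maximum is all hops collinear in one direction: 157 + 75 + 290 + 414 = 936.
The longest hop is 414; the others sum to 522. Since 414 ≤ 522, the path can fold back on itself completely, so the minimum distance is 0.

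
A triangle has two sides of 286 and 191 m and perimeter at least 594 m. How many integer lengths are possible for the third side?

Triangle inequality: 95 < x < 477. Perimeter ≥ 594 gives x ≥ 594 − 286 − 191 = 117.
So 117 ≤ x < 477; integers 117 through 476: 360 values.

360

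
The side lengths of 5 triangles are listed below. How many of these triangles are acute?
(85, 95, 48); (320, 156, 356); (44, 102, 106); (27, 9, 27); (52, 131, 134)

4

(85,95,48): 48²+85² = 9529 > 9025 = 95² → acute
(320,156,356): 156²+320² = 126736 = 356² → right
(44,102,106): 44²+102² = 12340 > 11236 = 106² → acute
(27,9,27): 9²+27² = 810 > 729 = 27² → acute
(52,131,134): 52²+131² = 19865 > 17956 = 134² → acute
4 of the 5 are acute.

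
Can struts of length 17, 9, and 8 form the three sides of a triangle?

The two shorter sides sum to 17, exactly equal to the longest side 17.
That gives only a degenerate (flat) triangle — the inequality must be strict.

No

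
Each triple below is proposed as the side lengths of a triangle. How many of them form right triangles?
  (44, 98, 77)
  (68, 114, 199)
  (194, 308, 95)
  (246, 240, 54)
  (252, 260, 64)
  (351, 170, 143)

2

(44,98,77): 44²+77² = 7865 < 9604 = 98² → obtuse
(68,114,199): 68+114 ≤ 199, not a triangle
(194,308,95): 95+194 ≤ 308, not a triangle
(246,240,54): 54²+240² = 60516 = 246² → right
(252,260,64): 64²+252² = 67600 = 260² → right
(351,170,143): 143+170 ≤ 351, not a triangle
2 of the 6 are right.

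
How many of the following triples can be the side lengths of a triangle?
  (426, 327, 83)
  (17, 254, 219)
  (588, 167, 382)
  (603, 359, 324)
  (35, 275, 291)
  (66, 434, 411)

(83,327,426): 83+327 ≤ 426 → not valid
(17,219,254): 17+219 ≤ 254 → not valid
(167,382,588): 167+382 ≤ 588 → not valid
(324,359,603): 324+359 > 603 → valid
(35,275,291): 35+275 > 291 → valid
(66,411,434): 66+411 > 434 → valid
3 of the 6 triples form a triangle.

3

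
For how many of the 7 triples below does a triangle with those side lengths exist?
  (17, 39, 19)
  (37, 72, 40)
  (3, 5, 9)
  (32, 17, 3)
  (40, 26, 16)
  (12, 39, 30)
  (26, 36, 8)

3

(17,19,39): 17+19 ≤ 39 → not valid
(37,40,72): 37+40 > 72 → valid
(3,5,9): 3+5 ≤ 9 → not valid
(3,17,32): 3+17 ≤ 32 → not valid
(16,26,40): 16+26 > 40 → valid
(12,30,39): 12+30 > 39 → valid
(8,26,36): 8+26 ≤ 36 → not valid
3 of the 7 triples form a triangle.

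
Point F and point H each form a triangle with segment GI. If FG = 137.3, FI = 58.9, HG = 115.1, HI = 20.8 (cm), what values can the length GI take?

94.3 < GI < 135.9

From triangle FGI: |137.3 − 58.9| < GI < 137.3 + 58.9, i.e. 78.4 < GI < 196.2.
From triangle HGI: 94.3 < GI < 135.9.
Both must hold, so GI lies in the intersection.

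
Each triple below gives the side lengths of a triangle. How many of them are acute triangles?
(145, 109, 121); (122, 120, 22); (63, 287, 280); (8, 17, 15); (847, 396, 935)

1

(145,109,121): 109²+121² = 26522 > 21025 = 145² → acute
(122,120,22): 22²+120² = 14884 = 122² → right
(63,287,280): 63²+280² = 82369 = 287² → right
(8,17,15): 8²+15² = 289 = 17² → right
(847,396,935): 396²+847² = 874225 = 935² → right
1 of the 5 is acute.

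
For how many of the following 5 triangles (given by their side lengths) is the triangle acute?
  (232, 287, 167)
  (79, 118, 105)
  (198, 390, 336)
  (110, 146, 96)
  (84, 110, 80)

2

(232,287,167): 167²+232² = 81713 < 82369 = 287² → obtuse
(79,118,105): 79²+105² = 17266 > 13924 = 118² → acute
(198,390,336): 198²+336² = 152100 = 390² → right
(110,146,96): 96²+110² = 21316 = 146² → right
(84,110,80): 80²+84² = 13456 > 12100 = 110² → acute
2 of the 5 are acute.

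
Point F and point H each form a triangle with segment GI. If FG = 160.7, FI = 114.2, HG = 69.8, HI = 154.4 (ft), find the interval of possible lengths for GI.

From triangle FGI: |160.7 − 114.2| < GI < 160.7 + 114.2, i.e. 46.5 < GI < 274.9.
From triangle HGI: 84.6 < GI < 224.2.
Both must hold, so GI lies in the intersection.

84.6 < GI < 224.2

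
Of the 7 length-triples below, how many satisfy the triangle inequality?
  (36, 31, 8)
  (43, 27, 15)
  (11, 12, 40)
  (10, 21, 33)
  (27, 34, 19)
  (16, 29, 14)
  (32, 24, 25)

4

(8,31,36): 8+31 > 36 → valid
(15,27,43): 15+27 ≤ 43 → not valid
(11,12,40): 11+12 ≤ 40 → not valid
(10,21,33): 10+21 ≤ 33 → not valid
(19,27,34): 19+27 > 34 → valid
(14,16,29): 14+16 > 29 → valid
(24,25,32): 24+25 > 32 → valid
4 of the 7 triples form a triangle.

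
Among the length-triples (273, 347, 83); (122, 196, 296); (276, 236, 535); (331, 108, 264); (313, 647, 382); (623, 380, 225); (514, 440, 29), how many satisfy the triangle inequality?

4

(83,273,347): 83+273 > 347 → valid
(122,196,296): 122+196 > 296 → valid
(236,276,535): 236+276 ≤ 535 → not valid
(108,264,331): 108+264 > 331 → valid
(313,382,647): 313+382 > 647 → valid
(225,380,623): 225+380 ≤ 623 → not valid
(29,440,514): 29+440 ≤ 514 → not valid
4 of the 7 triples form a triangle.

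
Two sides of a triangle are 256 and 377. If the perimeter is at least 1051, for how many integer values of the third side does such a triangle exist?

Triangle inequality: 121 < x < 633. Perimeter ≥ 1051 gives x ≥ 1051 − 256 − 377 = 418.
So 418 ≤ x < 633; integers 418 through 632: 215 values.

215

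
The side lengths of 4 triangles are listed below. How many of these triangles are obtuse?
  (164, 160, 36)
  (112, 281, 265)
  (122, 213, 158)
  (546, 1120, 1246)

1

(164,160,36): 36²+160² = 26896 = 164² → right
(112,281,265): 112²+265² = 82769 > 78961 = 281² → acute
(122,213,158): 122²+158² = 39848 < 45369 = 213² → obtuse
(546,1120,1246): 546²+1120² = 1552516 = 1246² → right
1 of the 4 is obtuse.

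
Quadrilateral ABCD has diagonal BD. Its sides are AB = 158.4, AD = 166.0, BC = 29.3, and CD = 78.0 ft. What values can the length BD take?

From triangle ABD: |158.4 − 166.0| < BD < 158.4 + 166.0, i.e. 7.6 < BD < 324.4.
From triangle CBD: 48.7 < BD < 107.3.
Both must hold, so BD lies in the intersection.

48.7 < BD < 107.3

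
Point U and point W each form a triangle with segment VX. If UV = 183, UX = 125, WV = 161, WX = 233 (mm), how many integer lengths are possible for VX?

From triangle UVX: 58 < VX < 308.
From triangle WVX: 72 < VX < 394.
Intersection: 72 < VX < 308, so integers 73 through 307: 235 values.

235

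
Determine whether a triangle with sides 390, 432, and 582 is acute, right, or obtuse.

Compare the square of the longest side to the sum of squares of the other two: 390² + 432² = 338724 = 582².

right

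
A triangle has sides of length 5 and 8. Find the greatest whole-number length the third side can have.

12

The third side must be strictly less than 5 + 8 = 13.
The largest integer below 13 is 12.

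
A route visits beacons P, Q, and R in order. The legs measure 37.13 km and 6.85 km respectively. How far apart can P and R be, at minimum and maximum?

By the triangle inequality, |37.13 − 6.85| ≤ PR ≤ 37.13 + 6.85.

30.28 ≤ PR ≤ 43.98 km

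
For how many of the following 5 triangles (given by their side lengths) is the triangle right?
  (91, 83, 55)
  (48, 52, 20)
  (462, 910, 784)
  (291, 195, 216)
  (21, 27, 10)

(91,83,55): 55²+83² = 9914 > 8281 = 91² → acute
(48,52,20): 20²+48² = 2704 = 52² → right
(462,910,784): 462²+784² = 828100 = 910² → right
(291,195,216): 195²+216² = 84681 = 291² → right
(21,27,10): 10²+21² = 541 < 729 = 27² → obtuse
3 of the 5 are right.

3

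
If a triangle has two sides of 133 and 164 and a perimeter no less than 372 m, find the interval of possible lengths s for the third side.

Triangle inequality alone gives 31 < s < 297.
The perimeter condition gives s ≥ 372 − 133 − 164 = 75.
Intersecting the two: 75 ≤ s < 297.

75 ≤ s < 297 m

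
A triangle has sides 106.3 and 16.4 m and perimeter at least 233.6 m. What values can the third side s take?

Triangle inequality alone gives 89.9 < s < 122.7.
The perimeter condition gives s ≥ 233.6 − 106.3 − 16.4 = 110.9.
Intersecting the two: 110.9 ≤ s < 122.7.

110.9 ≤ s < 122.7 m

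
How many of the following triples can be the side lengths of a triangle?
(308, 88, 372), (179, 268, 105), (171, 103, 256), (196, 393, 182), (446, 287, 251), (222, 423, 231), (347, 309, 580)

6

(88,308,372): 88+308 > 372 → valid
(105,179,268): 105+179 > 268 → valid
(103,171,256): 103+171 > 256 → valid
(182,196,393): 182+196 ≤ 393 → not valid
(251,287,446): 251+287 > 446 → valid
(222,231,423): 222+231 > 423 → valid
(309,347,580): 309+347 > 580 → valid
6 of the 7 triples form a triangle.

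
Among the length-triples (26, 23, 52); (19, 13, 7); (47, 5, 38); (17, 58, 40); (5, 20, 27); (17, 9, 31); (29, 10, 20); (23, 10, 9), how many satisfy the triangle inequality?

(23,26,52): 23+26 ≤ 52 → not valid
(7,13,19): 7+13 > 19 → valid
(5,38,47): 5+38 ≤ 47 → not valid
(17,40,58): 17+40 ≤ 58 → not valid
(5,20,27): 5+20 ≤ 27 → not valid
(9,17,31): 9+17 ≤ 31 → not valid
(10,20,29): 10+20 > 29 → valid
(9,10,23): 9+10 ≤ 23 → not valid
2 of the 8 triples form a triangle.

2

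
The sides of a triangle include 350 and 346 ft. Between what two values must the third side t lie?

By the triangle inequality, t must be less than 350 + 346 = 696 and greater than |350 − 346| = 4.

4 < t < 696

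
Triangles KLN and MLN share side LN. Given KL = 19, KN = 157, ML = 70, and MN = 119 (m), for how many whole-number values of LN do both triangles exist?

37

From triangle KLN: 138 < LN < 176.
From triangle MLN: 49 < LN < 189.
Intersection: 138 < LN < 176, so integers 139 through 175: 37 values.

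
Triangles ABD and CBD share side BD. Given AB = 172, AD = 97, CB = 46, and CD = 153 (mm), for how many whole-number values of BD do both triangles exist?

91

From triangle ABD: 75 < BD < 269.
From triangle CBD: 107 < BD < 199.
Intersection: 107 < BD < 199, so integers 108 through 198: 91 values.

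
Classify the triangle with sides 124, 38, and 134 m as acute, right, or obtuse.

Compare the square of the longest side to the sum of squares of the other two: 38² + 124² = 16820 < 17956 = 134².

obtuse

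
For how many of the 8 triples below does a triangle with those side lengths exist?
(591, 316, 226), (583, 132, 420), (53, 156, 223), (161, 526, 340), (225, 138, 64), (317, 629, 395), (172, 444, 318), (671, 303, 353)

(226,316,591): 226+316 ≤ 591 → not valid
(132,420,583): 132+420 ≤ 583 → not valid
(53,156,223): 53+156 ≤ 223 → not valid
(161,340,526): 161+340 ≤ 526 → not valid
(64,138,225): 64+138 ≤ 225 → not valid
(317,395,629): 317+395 > 629 → valid
(172,318,444): 172+318 > 444 → valid
(303,353,671): 303+353 ≤ 671 → not valid
2 of the 8 triples form a triangle.

2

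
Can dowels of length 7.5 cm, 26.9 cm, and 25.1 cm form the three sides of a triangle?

Yes

The longest side is 26.9, and the other two sum to 32.6.
Since 32.6 > 26.9, the triangle inequality holds.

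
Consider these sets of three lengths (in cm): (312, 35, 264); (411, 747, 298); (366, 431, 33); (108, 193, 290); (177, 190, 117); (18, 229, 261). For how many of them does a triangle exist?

(35,264,312): 35+264 ≤ 312 → not valid
(298,411,747): 298+411 ≤ 747 → not valid
(33,366,431): 33+366 ≤ 431 → not valid
(108,193,290): 108+193 > 290 → valid
(117,177,190): 117+177 > 190 → valid
(18,229,261): 18+229 ≤ 261 → not valid
2 of the 6 triples form a triangle.

2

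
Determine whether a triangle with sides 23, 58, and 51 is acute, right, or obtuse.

obtuse

Compare the square of the longest side to the sum of squares of the other two: 23² + 51² = 3130 < 3364 = 58².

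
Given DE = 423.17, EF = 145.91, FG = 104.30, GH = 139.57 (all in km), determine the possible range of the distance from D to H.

The maximum is all hops collinear in one direction: 423.17 + 145.91 + 104.30 + 139.57 = 812.95.
The longest hop is 423.17; the others sum to 389.78. Folding the others back against it leaves at least 423.17 − 389.78 = 33.39.

33.39 ≤ DH ≤ 812.95 km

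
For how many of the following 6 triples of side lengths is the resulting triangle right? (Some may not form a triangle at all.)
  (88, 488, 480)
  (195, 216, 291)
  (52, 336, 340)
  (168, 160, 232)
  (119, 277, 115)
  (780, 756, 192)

5

(88,488,480): 88²+480² = 238144 = 488² → right
(195,216,291): 195²+216² = 84681 = 291² → right
(52,336,340): 52²+336² = 115600 = 340² → right
(168,160,232): 160²+168² = 53824 = 232² → right
(119,277,115): 115+119 ≤ 277, not a triangle
(780,756,192): 192²+756² = 608400 = 780² → right
5 of the 6 are right.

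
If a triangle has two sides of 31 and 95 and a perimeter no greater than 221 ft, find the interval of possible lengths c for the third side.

Triangle inequality alone gives 64 < c < 126.
The perimeter condition gives c ≤ 221 − 31 − 95 = 95.
Intersecting the two: 64 < c ≤ 95.

64 < c ≤ 95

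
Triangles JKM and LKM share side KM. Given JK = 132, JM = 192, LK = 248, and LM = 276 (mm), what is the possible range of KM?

60 < KM < 324

From triangle JKM: |132 − 192| < KM < 132 + 192, i.e. 60 < KM < 324.
From triangle LKM: 28 < KM < 524.
Both must hold, so KM lies in the intersection.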